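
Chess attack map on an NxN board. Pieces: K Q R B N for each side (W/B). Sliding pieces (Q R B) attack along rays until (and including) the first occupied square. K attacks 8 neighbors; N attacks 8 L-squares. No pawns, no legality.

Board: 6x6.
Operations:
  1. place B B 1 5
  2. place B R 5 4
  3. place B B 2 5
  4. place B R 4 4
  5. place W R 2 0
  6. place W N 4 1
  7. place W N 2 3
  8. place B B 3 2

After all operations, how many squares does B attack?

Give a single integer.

Op 1: place BB@(1,5)
Op 2: place BR@(5,4)
Op 3: place BB@(2,5)
Op 4: place BR@(4,4)
Op 5: place WR@(2,0)
Op 6: place WN@(4,1)
Op 7: place WN@(2,3)
Op 8: place BB@(3,2)
Per-piece attacks for B:
  BB@(1,5): attacks (2,4) (3,3) (4,2) (5,1) (0,4)
  BB@(2,5): attacks (3,4) (4,3) (5,2) (1,4) (0,3)
  BB@(3,2): attacks (4,3) (5,4) (4,1) (2,3) (2,1) (1,0) [ray(1,1) blocked at (5,4); ray(1,-1) blocked at (4,1); ray(-1,1) blocked at (2,3)]
  BR@(4,4): attacks (4,5) (4,3) (4,2) (4,1) (5,4) (3,4) (2,4) (1,4) (0,4) [ray(0,-1) blocked at (4,1); ray(1,0) blocked at (5,4)]
  BR@(5,4): attacks (5,5) (5,3) (5,2) (5,1) (5,0) (4,4) [ray(-1,0) blocked at (4,4)]
Union (20 distinct): (0,3) (0,4) (1,0) (1,4) (2,1) (2,3) (2,4) (3,3) (3,4) (4,1) (4,2) (4,3) (4,4) (4,5) (5,0) (5,1) (5,2) (5,3) (5,4) (5,5)

Answer: 20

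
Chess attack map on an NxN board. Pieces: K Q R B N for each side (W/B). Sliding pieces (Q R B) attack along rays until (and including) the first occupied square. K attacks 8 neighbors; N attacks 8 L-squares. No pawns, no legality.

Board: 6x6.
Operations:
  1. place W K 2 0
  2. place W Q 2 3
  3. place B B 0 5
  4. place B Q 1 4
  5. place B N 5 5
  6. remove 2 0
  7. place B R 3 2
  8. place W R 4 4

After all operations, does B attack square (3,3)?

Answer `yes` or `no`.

Answer: yes

Derivation:
Op 1: place WK@(2,0)
Op 2: place WQ@(2,3)
Op 3: place BB@(0,5)
Op 4: place BQ@(1,4)
Op 5: place BN@(5,5)
Op 6: remove (2,0)
Op 7: place BR@(3,2)
Op 8: place WR@(4,4)
Per-piece attacks for B:
  BB@(0,5): attacks (1,4) [ray(1,-1) blocked at (1,4)]
  BQ@(1,4): attacks (1,5) (1,3) (1,2) (1,1) (1,0) (2,4) (3,4) (4,4) (0,4) (2,5) (2,3) (0,5) (0,3) [ray(1,0) blocked at (4,4); ray(1,-1) blocked at (2,3); ray(-1,1) blocked at (0,5)]
  BR@(3,2): attacks (3,3) (3,4) (3,5) (3,1) (3,0) (4,2) (5,2) (2,2) (1,2) (0,2)
  BN@(5,5): attacks (4,3) (3,4)
B attacks (3,3): yes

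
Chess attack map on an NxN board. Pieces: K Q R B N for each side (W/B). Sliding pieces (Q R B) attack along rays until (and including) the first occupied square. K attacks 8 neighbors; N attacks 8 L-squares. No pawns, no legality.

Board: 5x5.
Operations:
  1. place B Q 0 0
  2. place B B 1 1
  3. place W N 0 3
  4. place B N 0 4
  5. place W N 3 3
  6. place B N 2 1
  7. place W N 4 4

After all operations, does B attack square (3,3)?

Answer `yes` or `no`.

Answer: yes

Derivation:
Op 1: place BQ@(0,0)
Op 2: place BB@(1,1)
Op 3: place WN@(0,3)
Op 4: place BN@(0,4)
Op 5: place WN@(3,3)
Op 6: place BN@(2,1)
Op 7: place WN@(4,4)
Per-piece attacks for B:
  BQ@(0,0): attacks (0,1) (0,2) (0,3) (1,0) (2,0) (3,0) (4,0) (1,1) [ray(0,1) blocked at (0,3); ray(1,1) blocked at (1,1)]
  BN@(0,4): attacks (1,2) (2,3)
  BB@(1,1): attacks (2,2) (3,3) (2,0) (0,2) (0,0) [ray(1,1) blocked at (3,3); ray(-1,-1) blocked at (0,0)]
  BN@(2,1): attacks (3,3) (4,2) (1,3) (0,2) (4,0) (0,0)
B attacks (3,3): yes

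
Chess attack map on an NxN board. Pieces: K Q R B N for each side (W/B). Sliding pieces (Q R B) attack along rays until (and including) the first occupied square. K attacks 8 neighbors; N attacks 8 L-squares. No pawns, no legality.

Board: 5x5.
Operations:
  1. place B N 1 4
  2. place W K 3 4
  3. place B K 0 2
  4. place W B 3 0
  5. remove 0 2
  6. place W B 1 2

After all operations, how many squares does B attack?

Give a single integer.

Op 1: place BN@(1,4)
Op 2: place WK@(3,4)
Op 3: place BK@(0,2)
Op 4: place WB@(3,0)
Op 5: remove (0,2)
Op 6: place WB@(1,2)
Per-piece attacks for B:
  BN@(1,4): attacks (2,2) (3,3) (0,2)
Union (3 distinct): (0,2) (2,2) (3,3)

Answer: 3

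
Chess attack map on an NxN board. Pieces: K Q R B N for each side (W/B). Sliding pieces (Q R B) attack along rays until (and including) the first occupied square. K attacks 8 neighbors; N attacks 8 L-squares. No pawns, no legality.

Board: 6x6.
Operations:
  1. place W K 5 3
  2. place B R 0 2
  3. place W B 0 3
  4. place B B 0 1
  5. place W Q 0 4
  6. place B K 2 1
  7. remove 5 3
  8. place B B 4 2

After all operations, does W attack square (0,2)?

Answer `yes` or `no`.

Answer: no

Derivation:
Op 1: place WK@(5,3)
Op 2: place BR@(0,2)
Op 3: place WB@(0,3)
Op 4: place BB@(0,1)
Op 5: place WQ@(0,4)
Op 6: place BK@(2,1)
Op 7: remove (5,3)
Op 8: place BB@(4,2)
Per-piece attacks for W:
  WB@(0,3): attacks (1,4) (2,5) (1,2) (2,1) [ray(1,-1) blocked at (2,1)]
  WQ@(0,4): attacks (0,5) (0,3) (1,4) (2,4) (3,4) (4,4) (5,4) (1,5) (1,3) (2,2) (3,1) (4,0) [ray(0,-1) blocked at (0,3)]
W attacks (0,2): no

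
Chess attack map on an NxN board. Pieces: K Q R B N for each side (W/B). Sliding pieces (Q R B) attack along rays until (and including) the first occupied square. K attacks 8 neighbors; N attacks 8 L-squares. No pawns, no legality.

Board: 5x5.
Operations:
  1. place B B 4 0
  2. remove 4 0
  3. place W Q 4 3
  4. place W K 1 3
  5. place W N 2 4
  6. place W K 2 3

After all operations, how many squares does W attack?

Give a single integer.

Answer: 19

Derivation:
Op 1: place BB@(4,0)
Op 2: remove (4,0)
Op 3: place WQ@(4,3)
Op 4: place WK@(1,3)
Op 5: place WN@(2,4)
Op 6: place WK@(2,3)
Per-piece attacks for W:
  WK@(1,3): attacks (1,4) (1,2) (2,3) (0,3) (2,4) (2,2) (0,4) (0,2)
  WK@(2,3): attacks (2,4) (2,2) (3,3) (1,3) (3,4) (3,2) (1,4) (1,2)
  WN@(2,4): attacks (3,2) (4,3) (1,2) (0,3)
  WQ@(4,3): attacks (4,4) (4,2) (4,1) (4,0) (3,3) (2,3) (3,4) (3,2) (2,1) (1,0) [ray(-1,0) blocked at (2,3)]
Union (19 distinct): (0,2) (0,3) (0,4) (1,0) (1,2) (1,3) (1,4) (2,1) (2,2) (2,3) (2,4) (3,2) (3,3) (3,4) (4,0) (4,1) (4,2) (4,3) (4,4)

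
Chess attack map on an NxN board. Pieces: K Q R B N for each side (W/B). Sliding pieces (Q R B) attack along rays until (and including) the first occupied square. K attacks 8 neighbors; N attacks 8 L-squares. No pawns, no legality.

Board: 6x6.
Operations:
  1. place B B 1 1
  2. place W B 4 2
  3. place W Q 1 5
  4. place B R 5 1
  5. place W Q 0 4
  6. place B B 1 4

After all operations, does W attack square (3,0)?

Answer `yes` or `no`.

Answer: no

Derivation:
Op 1: place BB@(1,1)
Op 2: place WB@(4,2)
Op 3: place WQ@(1,5)
Op 4: place BR@(5,1)
Op 5: place WQ@(0,4)
Op 6: place BB@(1,4)
Per-piece attacks for W:
  WQ@(0,4): attacks (0,5) (0,3) (0,2) (0,1) (0,0) (1,4) (1,5) (1,3) (2,2) (3,1) (4,0) [ray(1,0) blocked at (1,4); ray(1,1) blocked at (1,5)]
  WQ@(1,5): attacks (1,4) (2,5) (3,5) (4,5) (5,5) (0,5) (2,4) (3,3) (4,2) (0,4) [ray(0,-1) blocked at (1,4); ray(1,-1) blocked at (4,2); ray(-1,-1) blocked at (0,4)]
  WB@(4,2): attacks (5,3) (5,1) (3,3) (2,4) (1,5) (3,1) (2,0) [ray(1,-1) blocked at (5,1); ray(-1,1) blocked at (1,5)]
W attacks (3,0): no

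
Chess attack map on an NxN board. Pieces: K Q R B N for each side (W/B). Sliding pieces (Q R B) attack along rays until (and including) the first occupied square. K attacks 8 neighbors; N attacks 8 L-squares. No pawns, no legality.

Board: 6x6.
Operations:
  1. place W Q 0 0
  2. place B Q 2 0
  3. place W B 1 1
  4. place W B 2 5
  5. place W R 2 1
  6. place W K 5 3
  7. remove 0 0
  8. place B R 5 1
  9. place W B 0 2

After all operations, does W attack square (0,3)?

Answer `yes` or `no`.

Answer: yes

Derivation:
Op 1: place WQ@(0,0)
Op 2: place BQ@(2,0)
Op 3: place WB@(1,1)
Op 4: place WB@(2,5)
Op 5: place WR@(2,1)
Op 6: place WK@(5,3)
Op 7: remove (0,0)
Op 8: place BR@(5,1)
Op 9: place WB@(0,2)
Per-piece attacks for W:
  WB@(0,2): attacks (1,3) (2,4) (3,5) (1,1) [ray(1,-1) blocked at (1,1)]
  WB@(1,1): attacks (2,2) (3,3) (4,4) (5,5) (2,0) (0,2) (0,0) [ray(1,-1) blocked at (2,0); ray(-1,1) blocked at (0,2)]
  WR@(2,1): attacks (2,2) (2,3) (2,4) (2,5) (2,0) (3,1) (4,1) (5,1) (1,1) [ray(0,1) blocked at (2,5); ray(0,-1) blocked at (2,0); ray(1,0) blocked at (5,1); ray(-1,0) blocked at (1,1)]
  WB@(2,5): attacks (3,4) (4,3) (5,2) (1,4) (0,3)
  WK@(5,3): attacks (5,4) (5,2) (4,3) (4,4) (4,2)
W attacks (0,3): yes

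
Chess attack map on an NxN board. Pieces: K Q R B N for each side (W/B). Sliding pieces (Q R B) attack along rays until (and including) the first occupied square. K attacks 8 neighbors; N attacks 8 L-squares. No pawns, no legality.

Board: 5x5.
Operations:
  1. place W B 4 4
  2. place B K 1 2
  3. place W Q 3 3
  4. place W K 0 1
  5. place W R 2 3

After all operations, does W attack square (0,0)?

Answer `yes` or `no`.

Op 1: place WB@(4,4)
Op 2: place BK@(1,2)
Op 3: place WQ@(3,3)
Op 4: place WK@(0,1)
Op 5: place WR@(2,3)
Per-piece attacks for W:
  WK@(0,1): attacks (0,2) (0,0) (1,1) (1,2) (1,0)
  WR@(2,3): attacks (2,4) (2,2) (2,1) (2,0) (3,3) (1,3) (0,3) [ray(1,0) blocked at (3,3)]
  WQ@(3,3): attacks (3,4) (3,2) (3,1) (3,0) (4,3) (2,3) (4,4) (4,2) (2,4) (2,2) (1,1) (0,0) [ray(-1,0) blocked at (2,3); ray(1,1) blocked at (4,4)]
  WB@(4,4): attacks (3,3) [ray(-1,-1) blocked at (3,3)]
W attacks (0,0): yes

Answer: yes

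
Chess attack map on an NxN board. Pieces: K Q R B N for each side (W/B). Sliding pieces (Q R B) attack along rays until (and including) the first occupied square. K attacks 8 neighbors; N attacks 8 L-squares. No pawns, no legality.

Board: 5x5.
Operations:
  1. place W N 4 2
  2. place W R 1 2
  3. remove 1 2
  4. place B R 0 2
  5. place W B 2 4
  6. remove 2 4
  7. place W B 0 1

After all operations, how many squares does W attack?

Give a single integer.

Answer: 6

Derivation:
Op 1: place WN@(4,2)
Op 2: place WR@(1,2)
Op 3: remove (1,2)
Op 4: place BR@(0,2)
Op 5: place WB@(2,4)
Op 6: remove (2,4)
Op 7: place WB@(0,1)
Per-piece attacks for W:
  WB@(0,1): attacks (1,2) (2,3) (3,4) (1,0)
  WN@(4,2): attacks (3,4) (2,3) (3,0) (2,1)
Union (6 distinct): (1,0) (1,2) (2,1) (2,3) (3,0) (3,4)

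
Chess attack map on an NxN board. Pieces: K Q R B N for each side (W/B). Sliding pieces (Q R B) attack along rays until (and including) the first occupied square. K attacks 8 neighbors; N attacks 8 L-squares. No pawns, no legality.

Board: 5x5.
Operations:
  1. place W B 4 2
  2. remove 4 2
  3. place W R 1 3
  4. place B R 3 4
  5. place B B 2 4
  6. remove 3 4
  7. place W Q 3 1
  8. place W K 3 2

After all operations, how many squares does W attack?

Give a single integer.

Answer: 19

Derivation:
Op 1: place WB@(4,2)
Op 2: remove (4,2)
Op 3: place WR@(1,3)
Op 4: place BR@(3,4)
Op 5: place BB@(2,4)
Op 6: remove (3,4)
Op 7: place WQ@(3,1)
Op 8: place WK@(3,2)
Per-piece attacks for W:
  WR@(1,3): attacks (1,4) (1,2) (1,1) (1,0) (2,3) (3,3) (4,3) (0,3)
  WQ@(3,1): attacks (3,2) (3,0) (4,1) (2,1) (1,1) (0,1) (4,2) (4,0) (2,2) (1,3) (2,0) [ray(0,1) blocked at (3,2); ray(-1,1) blocked at (1,3)]
  WK@(3,2): attacks (3,3) (3,1) (4,2) (2,2) (4,3) (4,1) (2,3) (2,1)
Union (19 distinct): (0,1) (0,3) (1,0) (1,1) (1,2) (1,3) (1,4) (2,0) (2,1) (2,2) (2,3) (3,0) (3,1) (3,2) (3,3) (4,0) (4,1) (4,2) (4,3)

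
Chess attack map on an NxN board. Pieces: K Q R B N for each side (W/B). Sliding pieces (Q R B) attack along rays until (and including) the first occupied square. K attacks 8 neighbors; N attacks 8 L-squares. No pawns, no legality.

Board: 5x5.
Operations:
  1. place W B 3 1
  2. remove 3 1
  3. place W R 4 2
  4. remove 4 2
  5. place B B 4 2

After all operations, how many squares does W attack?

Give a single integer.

Answer: 0

Derivation:
Op 1: place WB@(3,1)
Op 2: remove (3,1)
Op 3: place WR@(4,2)
Op 4: remove (4,2)
Op 5: place BB@(4,2)
Per-piece attacks for W:
Union (0 distinct): (none)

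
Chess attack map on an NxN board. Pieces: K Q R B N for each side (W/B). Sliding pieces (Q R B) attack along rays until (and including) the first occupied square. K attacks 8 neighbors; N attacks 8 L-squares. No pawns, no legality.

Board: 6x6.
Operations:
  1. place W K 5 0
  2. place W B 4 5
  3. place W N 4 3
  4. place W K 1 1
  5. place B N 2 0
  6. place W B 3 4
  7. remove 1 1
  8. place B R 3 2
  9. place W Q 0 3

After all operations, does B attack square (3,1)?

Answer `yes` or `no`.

Op 1: place WK@(5,0)
Op 2: place WB@(4,5)
Op 3: place WN@(4,3)
Op 4: place WK@(1,1)
Op 5: place BN@(2,0)
Op 6: place WB@(3,4)
Op 7: remove (1,1)
Op 8: place BR@(3,2)
Op 9: place WQ@(0,3)
Per-piece attacks for B:
  BN@(2,0): attacks (3,2) (4,1) (1,2) (0,1)
  BR@(3,2): attacks (3,3) (3,4) (3,1) (3,0) (4,2) (5,2) (2,2) (1,2) (0,2) [ray(0,1) blocked at (3,4)]
B attacks (3,1): yes

Answer: yes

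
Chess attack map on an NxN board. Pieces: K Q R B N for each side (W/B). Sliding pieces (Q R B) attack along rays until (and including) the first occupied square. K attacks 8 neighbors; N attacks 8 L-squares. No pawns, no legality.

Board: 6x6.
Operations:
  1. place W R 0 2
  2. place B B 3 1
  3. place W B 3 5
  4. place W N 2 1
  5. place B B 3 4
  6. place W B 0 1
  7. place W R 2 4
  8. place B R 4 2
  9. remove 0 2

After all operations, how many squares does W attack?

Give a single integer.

Answer: 18

Derivation:
Op 1: place WR@(0,2)
Op 2: place BB@(3,1)
Op 3: place WB@(3,5)
Op 4: place WN@(2,1)
Op 5: place BB@(3,4)
Op 6: place WB@(0,1)
Op 7: place WR@(2,4)
Op 8: place BR@(4,2)
Op 9: remove (0,2)
Per-piece attacks for W:
  WB@(0,1): attacks (1,2) (2,3) (3,4) (1,0) [ray(1,1) blocked at (3,4)]
  WN@(2,1): attacks (3,3) (4,2) (1,3) (0,2) (4,0) (0,0)
  WR@(2,4): attacks (2,5) (2,3) (2,2) (2,1) (3,4) (1,4) (0,4) [ray(0,-1) blocked at (2,1); ray(1,0) blocked at (3,4)]
  WB@(3,5): attacks (4,4) (5,3) (2,4) [ray(-1,-1) blocked at (2,4)]
Union (18 distinct): (0,0) (0,2) (0,4) (1,0) (1,2) (1,3) (1,4) (2,1) (2,2) (2,3) (2,4) (2,5) (3,3) (3,4) (4,0) (4,2) (4,4) (5,3)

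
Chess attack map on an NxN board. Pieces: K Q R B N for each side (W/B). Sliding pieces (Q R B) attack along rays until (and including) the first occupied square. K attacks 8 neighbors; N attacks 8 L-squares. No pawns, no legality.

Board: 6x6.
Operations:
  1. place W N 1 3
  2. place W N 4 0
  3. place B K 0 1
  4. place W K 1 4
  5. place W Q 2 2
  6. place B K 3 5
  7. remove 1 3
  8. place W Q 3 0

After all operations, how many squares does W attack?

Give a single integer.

Op 1: place WN@(1,3)
Op 2: place WN@(4,0)
Op 3: place BK@(0,1)
Op 4: place WK@(1,4)
Op 5: place WQ@(2,2)
Op 6: place BK@(3,5)
Op 7: remove (1,3)
Op 8: place WQ@(3,0)
Per-piece attacks for W:
  WK@(1,4): attacks (1,5) (1,3) (2,4) (0,4) (2,5) (2,3) (0,5) (0,3)
  WQ@(2,2): attacks (2,3) (2,4) (2,5) (2,1) (2,0) (3,2) (4,2) (5,2) (1,2) (0,2) (3,3) (4,4) (5,5) (3,1) (4,0) (1,3) (0,4) (1,1) (0,0) [ray(1,-1) blocked at (4,0)]
  WQ@(3,0): attacks (3,1) (3,2) (3,3) (3,4) (3,5) (4,0) (2,0) (1,0) (0,0) (4,1) (5,2) (2,1) (1,2) (0,3) [ray(0,1) blocked at (3,5); ray(1,0) blocked at (4,0)]
  WN@(4,0): attacks (5,2) (3,2) (2,1)
Union (26 distinct): (0,0) (0,2) (0,3) (0,4) (0,5) (1,0) (1,1) (1,2) (1,3) (1,5) (2,0) (2,1) (2,3) (2,4) (2,5) (3,1) (3,2) (3,3) (3,4) (3,5) (4,0) (4,1) (4,2) (4,4) (5,2) (5,5)

Answer: 26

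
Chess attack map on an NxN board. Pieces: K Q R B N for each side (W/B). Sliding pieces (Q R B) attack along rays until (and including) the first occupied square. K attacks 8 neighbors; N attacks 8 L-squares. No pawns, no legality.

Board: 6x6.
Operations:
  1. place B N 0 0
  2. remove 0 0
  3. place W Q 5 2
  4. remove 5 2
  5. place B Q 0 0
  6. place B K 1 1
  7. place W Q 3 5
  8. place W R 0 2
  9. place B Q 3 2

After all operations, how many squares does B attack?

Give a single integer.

Answer: 24

Derivation:
Op 1: place BN@(0,0)
Op 2: remove (0,0)
Op 3: place WQ@(5,2)
Op 4: remove (5,2)
Op 5: place BQ@(0,0)
Op 6: place BK@(1,1)
Op 7: place WQ@(3,5)
Op 8: place WR@(0,2)
Op 9: place BQ@(3,2)
Per-piece attacks for B:
  BQ@(0,0): attacks (0,1) (0,2) (1,0) (2,0) (3,0) (4,0) (5,0) (1,1) [ray(0,1) blocked at (0,2); ray(1,1) blocked at (1,1)]
  BK@(1,1): attacks (1,2) (1,0) (2,1) (0,1) (2,2) (2,0) (0,2) (0,0)
  BQ@(3,2): attacks (3,3) (3,4) (3,5) (3,1) (3,0) (4,2) (5,2) (2,2) (1,2) (0,2) (4,3) (5,4) (4,1) (5,0) (2,3) (1,4) (0,5) (2,1) (1,0) [ray(0,1) blocked at (3,5); ray(-1,0) blocked at (0,2)]
Union (24 distinct): (0,0) (0,1) (0,2) (0,5) (1,0) (1,1) (1,2) (1,4) (2,0) (2,1) (2,2) (2,3) (3,0) (3,1) (3,3) (3,4) (3,5) (4,0) (4,1) (4,2) (4,3) (5,0) (5,2) (5,4)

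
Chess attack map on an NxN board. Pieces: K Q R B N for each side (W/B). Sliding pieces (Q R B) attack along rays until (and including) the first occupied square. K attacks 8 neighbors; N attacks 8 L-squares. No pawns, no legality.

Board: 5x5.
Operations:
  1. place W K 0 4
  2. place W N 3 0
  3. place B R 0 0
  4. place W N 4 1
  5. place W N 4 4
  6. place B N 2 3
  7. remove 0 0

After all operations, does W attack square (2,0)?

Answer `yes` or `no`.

Answer: yes

Derivation:
Op 1: place WK@(0,4)
Op 2: place WN@(3,0)
Op 3: place BR@(0,0)
Op 4: place WN@(4,1)
Op 5: place WN@(4,4)
Op 6: place BN@(2,3)
Op 7: remove (0,0)
Per-piece attacks for W:
  WK@(0,4): attacks (0,3) (1,4) (1,3)
  WN@(3,0): attacks (4,2) (2,2) (1,1)
  WN@(4,1): attacks (3,3) (2,2) (2,0)
  WN@(4,4): attacks (3,2) (2,3)
W attacks (2,0): yes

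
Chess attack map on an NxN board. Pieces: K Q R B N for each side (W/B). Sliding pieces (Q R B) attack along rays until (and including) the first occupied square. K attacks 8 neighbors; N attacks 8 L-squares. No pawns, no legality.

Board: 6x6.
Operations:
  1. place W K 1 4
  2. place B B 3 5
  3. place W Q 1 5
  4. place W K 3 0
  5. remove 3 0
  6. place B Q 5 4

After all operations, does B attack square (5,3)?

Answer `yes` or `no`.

Answer: yes

Derivation:
Op 1: place WK@(1,4)
Op 2: place BB@(3,5)
Op 3: place WQ@(1,5)
Op 4: place WK@(3,0)
Op 5: remove (3,0)
Op 6: place BQ@(5,4)
Per-piece attacks for B:
  BB@(3,5): attacks (4,4) (5,3) (2,4) (1,3) (0,2)
  BQ@(5,4): attacks (5,5) (5,3) (5,2) (5,1) (5,0) (4,4) (3,4) (2,4) (1,4) (4,5) (4,3) (3,2) (2,1) (1,0) [ray(-1,0) blocked at (1,4)]
B attacks (5,3): yes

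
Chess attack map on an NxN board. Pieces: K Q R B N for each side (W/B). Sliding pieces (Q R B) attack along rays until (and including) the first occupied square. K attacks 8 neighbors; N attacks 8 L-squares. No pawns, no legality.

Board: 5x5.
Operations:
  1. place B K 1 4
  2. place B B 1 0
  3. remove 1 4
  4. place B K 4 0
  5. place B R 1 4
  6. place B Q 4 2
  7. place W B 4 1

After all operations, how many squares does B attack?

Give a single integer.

Answer: 19

Derivation:
Op 1: place BK@(1,4)
Op 2: place BB@(1,0)
Op 3: remove (1,4)
Op 4: place BK@(4,0)
Op 5: place BR@(1,4)
Op 6: place BQ@(4,2)
Op 7: place WB@(4,1)
Per-piece attacks for B:
  BB@(1,0): attacks (2,1) (3,2) (4,3) (0,1)
  BR@(1,4): attacks (1,3) (1,2) (1,1) (1,0) (2,4) (3,4) (4,4) (0,4) [ray(0,-1) blocked at (1,0)]
  BK@(4,0): attacks (4,1) (3,0) (3,1)
  BQ@(4,2): attacks (4,3) (4,4) (4,1) (3,2) (2,2) (1,2) (0,2) (3,3) (2,4) (3,1) (2,0) [ray(0,-1) blocked at (4,1)]
Union (19 distinct): (0,1) (0,2) (0,4) (1,0) (1,1) (1,2) (1,3) (2,0) (2,1) (2,2) (2,4) (3,0) (3,1) (3,2) (3,3) (3,4) (4,1) (4,3) (4,4)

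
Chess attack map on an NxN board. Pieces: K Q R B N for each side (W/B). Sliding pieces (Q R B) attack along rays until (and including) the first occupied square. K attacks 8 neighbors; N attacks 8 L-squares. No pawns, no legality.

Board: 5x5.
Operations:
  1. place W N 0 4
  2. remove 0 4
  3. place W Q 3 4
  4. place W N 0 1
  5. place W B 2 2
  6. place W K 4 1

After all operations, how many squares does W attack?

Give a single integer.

Answer: 19

Derivation:
Op 1: place WN@(0,4)
Op 2: remove (0,4)
Op 3: place WQ@(3,4)
Op 4: place WN@(0,1)
Op 5: place WB@(2,2)
Op 6: place WK@(4,1)
Per-piece attacks for W:
  WN@(0,1): attacks (1,3) (2,2) (2,0)
  WB@(2,2): attacks (3,3) (4,4) (3,1) (4,0) (1,3) (0,4) (1,1) (0,0)
  WQ@(3,4): attacks (3,3) (3,2) (3,1) (3,0) (4,4) (2,4) (1,4) (0,4) (4,3) (2,3) (1,2) (0,1) [ray(-1,-1) blocked at (0,1)]
  WK@(4,1): attacks (4,2) (4,0) (3,1) (3,2) (3,0)
Union (19 distinct): (0,0) (0,1) (0,4) (1,1) (1,2) (1,3) (1,4) (2,0) (2,2) (2,3) (2,4) (3,0) (3,1) (3,2) (3,3) (4,0) (4,2) (4,3) (4,4)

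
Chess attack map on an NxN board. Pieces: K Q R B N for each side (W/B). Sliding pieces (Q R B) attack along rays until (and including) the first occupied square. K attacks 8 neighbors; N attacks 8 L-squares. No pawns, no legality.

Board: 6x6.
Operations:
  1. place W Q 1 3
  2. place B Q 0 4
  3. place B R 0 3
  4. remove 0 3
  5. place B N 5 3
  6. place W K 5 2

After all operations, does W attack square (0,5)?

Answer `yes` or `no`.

Answer: no

Derivation:
Op 1: place WQ@(1,3)
Op 2: place BQ@(0,4)
Op 3: place BR@(0,3)
Op 4: remove (0,3)
Op 5: place BN@(5,3)
Op 6: place WK@(5,2)
Per-piece attacks for W:
  WQ@(1,3): attacks (1,4) (1,5) (1,2) (1,1) (1,0) (2,3) (3,3) (4,3) (5,3) (0,3) (2,4) (3,5) (2,2) (3,1) (4,0) (0,4) (0,2) [ray(1,0) blocked at (5,3); ray(-1,1) blocked at (0,4)]
  WK@(5,2): attacks (5,3) (5,1) (4,2) (4,3) (4,1)
W attacks (0,5): no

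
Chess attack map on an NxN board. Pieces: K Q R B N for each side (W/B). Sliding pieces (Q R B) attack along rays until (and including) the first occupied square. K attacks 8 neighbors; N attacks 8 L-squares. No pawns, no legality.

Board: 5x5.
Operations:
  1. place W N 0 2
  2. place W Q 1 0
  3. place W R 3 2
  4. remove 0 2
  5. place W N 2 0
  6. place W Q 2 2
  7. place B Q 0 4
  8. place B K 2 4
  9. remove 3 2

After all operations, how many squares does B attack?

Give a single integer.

Op 1: place WN@(0,2)
Op 2: place WQ@(1,0)
Op 3: place WR@(3,2)
Op 4: remove (0,2)
Op 5: place WN@(2,0)
Op 6: place WQ@(2,2)
Op 7: place BQ@(0,4)
Op 8: place BK@(2,4)
Op 9: remove (3,2)
Per-piece attacks for B:
  BQ@(0,4): attacks (0,3) (0,2) (0,1) (0,0) (1,4) (2,4) (1,3) (2,2) [ray(1,0) blocked at (2,4); ray(1,-1) blocked at (2,2)]
  BK@(2,4): attacks (2,3) (3,4) (1,4) (3,3) (1,3)
Union (11 distinct): (0,0) (0,1) (0,2) (0,3) (1,3) (1,4) (2,2) (2,3) (2,4) (3,3) (3,4)

Answer: 11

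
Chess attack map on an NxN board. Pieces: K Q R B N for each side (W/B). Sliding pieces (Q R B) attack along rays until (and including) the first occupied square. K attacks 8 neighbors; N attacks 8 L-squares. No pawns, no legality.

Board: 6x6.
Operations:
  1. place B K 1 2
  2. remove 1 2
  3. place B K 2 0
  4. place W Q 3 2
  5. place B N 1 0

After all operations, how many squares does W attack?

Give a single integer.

Op 1: place BK@(1,2)
Op 2: remove (1,2)
Op 3: place BK@(2,0)
Op 4: place WQ@(3,2)
Op 5: place BN@(1,0)
Per-piece attacks for W:
  WQ@(3,2): attacks (3,3) (3,4) (3,5) (3,1) (3,0) (4,2) (5,2) (2,2) (1,2) (0,2) (4,3) (5,4) (4,1) (5,0) (2,3) (1,4) (0,5) (2,1) (1,0) [ray(-1,-1) blocked at (1,0)]
Union (19 distinct): (0,2) (0,5) (1,0) (1,2) (1,4) (2,1) (2,2) (2,3) (3,0) (3,1) (3,3) (3,4) (3,5) (4,1) (4,2) (4,3) (5,0) (5,2) (5,4)

Answer: 19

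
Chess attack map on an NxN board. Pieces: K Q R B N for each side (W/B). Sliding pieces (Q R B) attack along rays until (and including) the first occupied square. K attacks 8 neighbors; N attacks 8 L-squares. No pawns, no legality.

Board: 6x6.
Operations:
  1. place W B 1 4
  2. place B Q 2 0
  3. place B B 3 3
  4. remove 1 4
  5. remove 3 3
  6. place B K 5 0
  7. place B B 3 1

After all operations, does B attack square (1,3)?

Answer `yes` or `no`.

Op 1: place WB@(1,4)
Op 2: place BQ@(2,0)
Op 3: place BB@(3,3)
Op 4: remove (1,4)
Op 5: remove (3,3)
Op 6: place BK@(5,0)
Op 7: place BB@(3,1)
Per-piece attacks for B:
  BQ@(2,0): attacks (2,1) (2,2) (2,3) (2,4) (2,5) (3,0) (4,0) (5,0) (1,0) (0,0) (3,1) (1,1) (0,2) [ray(1,0) blocked at (5,0); ray(1,1) blocked at (3,1)]
  BB@(3,1): attacks (4,2) (5,3) (4,0) (2,2) (1,3) (0,4) (2,0) [ray(-1,-1) blocked at (2,0)]
  BK@(5,0): attacks (5,1) (4,0) (4,1)
B attacks (1,3): yes

Answer: yes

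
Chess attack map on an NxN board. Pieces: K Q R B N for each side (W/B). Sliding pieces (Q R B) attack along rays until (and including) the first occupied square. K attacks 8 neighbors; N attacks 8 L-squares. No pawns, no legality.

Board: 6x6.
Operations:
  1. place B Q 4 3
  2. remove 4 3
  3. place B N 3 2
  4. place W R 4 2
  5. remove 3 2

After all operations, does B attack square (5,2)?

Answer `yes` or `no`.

Op 1: place BQ@(4,3)
Op 2: remove (4,3)
Op 3: place BN@(3,2)
Op 4: place WR@(4,2)
Op 5: remove (3,2)
Per-piece attacks for B:
B attacks (5,2): no

Answer: no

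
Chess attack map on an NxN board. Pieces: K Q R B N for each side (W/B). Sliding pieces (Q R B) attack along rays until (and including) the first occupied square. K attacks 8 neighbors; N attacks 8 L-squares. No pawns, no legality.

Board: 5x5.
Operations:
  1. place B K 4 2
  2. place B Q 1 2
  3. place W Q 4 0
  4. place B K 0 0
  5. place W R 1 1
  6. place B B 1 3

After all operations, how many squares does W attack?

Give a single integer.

Op 1: place BK@(4,2)
Op 2: place BQ@(1,2)
Op 3: place WQ@(4,0)
Op 4: place BK@(0,0)
Op 5: place WR@(1,1)
Op 6: place BB@(1,3)
Per-piece attacks for W:
  WR@(1,1): attacks (1,2) (1,0) (2,1) (3,1) (4,1) (0,1) [ray(0,1) blocked at (1,2)]
  WQ@(4,0): attacks (4,1) (4,2) (3,0) (2,0) (1,0) (0,0) (3,1) (2,2) (1,3) [ray(0,1) blocked at (4,2); ray(-1,0) blocked at (0,0); ray(-1,1) blocked at (1,3)]
Union (12 distinct): (0,0) (0,1) (1,0) (1,2) (1,3) (2,0) (2,1) (2,2) (3,0) (3,1) (4,1) (4,2)

Answer: 12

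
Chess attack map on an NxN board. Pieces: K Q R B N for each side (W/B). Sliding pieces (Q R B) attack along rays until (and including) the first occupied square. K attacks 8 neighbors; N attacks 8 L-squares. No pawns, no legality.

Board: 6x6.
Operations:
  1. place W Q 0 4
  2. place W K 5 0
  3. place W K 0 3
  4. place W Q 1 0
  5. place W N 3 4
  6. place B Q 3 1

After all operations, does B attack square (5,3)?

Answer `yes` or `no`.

Op 1: place WQ@(0,4)
Op 2: place WK@(5,0)
Op 3: place WK@(0,3)
Op 4: place WQ@(1,0)
Op 5: place WN@(3,4)
Op 6: place BQ@(3,1)
Per-piece attacks for B:
  BQ@(3,1): attacks (3,2) (3,3) (3,4) (3,0) (4,1) (5,1) (2,1) (1,1) (0,1) (4,2) (5,3) (4,0) (2,2) (1,3) (0,4) (2,0) [ray(0,1) blocked at (3,4); ray(-1,1) blocked at (0,4)]
B attacks (5,3): yes

Answer: yes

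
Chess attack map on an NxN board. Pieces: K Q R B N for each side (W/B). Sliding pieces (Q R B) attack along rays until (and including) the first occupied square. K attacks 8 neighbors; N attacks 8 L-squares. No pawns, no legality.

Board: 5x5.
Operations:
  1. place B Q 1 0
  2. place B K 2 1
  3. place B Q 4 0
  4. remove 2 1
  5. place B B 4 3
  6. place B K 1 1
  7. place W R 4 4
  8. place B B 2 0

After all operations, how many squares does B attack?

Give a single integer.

Answer: 18

Derivation:
Op 1: place BQ@(1,0)
Op 2: place BK@(2,1)
Op 3: place BQ@(4,0)
Op 4: remove (2,1)
Op 5: place BB@(4,3)
Op 6: place BK@(1,1)
Op 7: place WR@(4,4)
Op 8: place BB@(2,0)
Per-piece attacks for B:
  BQ@(1,0): attacks (1,1) (2,0) (0,0) (2,1) (3,2) (4,3) (0,1) [ray(0,1) blocked at (1,1); ray(1,0) blocked at (2,0); ray(1,1) blocked at (4,3)]
  BK@(1,1): attacks (1,2) (1,0) (2,1) (0,1) (2,2) (2,0) (0,2) (0,0)
  BB@(2,0): attacks (3,1) (4,2) (1,1) [ray(-1,1) blocked at (1,1)]
  BQ@(4,0): attacks (4,1) (4,2) (4,3) (3,0) (2,0) (3,1) (2,2) (1,3) (0,4) [ray(0,1) blocked at (4,3); ray(-1,0) blocked at (2,0)]
  BB@(4,3): attacks (3,4) (3,2) (2,1) (1,0) [ray(-1,-1) blocked at (1,0)]
Union (18 distinct): (0,0) (0,1) (0,2) (0,4) (1,0) (1,1) (1,2) (1,3) (2,0) (2,1) (2,2) (3,0) (3,1) (3,2) (3,4) (4,1) (4,2) (4,3)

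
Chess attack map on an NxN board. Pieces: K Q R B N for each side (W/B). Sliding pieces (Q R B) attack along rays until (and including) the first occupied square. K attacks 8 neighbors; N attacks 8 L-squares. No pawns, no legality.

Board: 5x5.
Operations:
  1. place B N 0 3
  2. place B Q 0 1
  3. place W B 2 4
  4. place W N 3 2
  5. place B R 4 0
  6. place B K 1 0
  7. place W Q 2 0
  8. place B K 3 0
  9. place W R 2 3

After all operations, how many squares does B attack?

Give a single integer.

Op 1: place BN@(0,3)
Op 2: place BQ@(0,1)
Op 3: place WB@(2,4)
Op 4: place WN@(3,2)
Op 5: place BR@(4,0)
Op 6: place BK@(1,0)
Op 7: place WQ@(2,0)
Op 8: place BK@(3,0)
Op 9: place WR@(2,3)
Per-piece attacks for B:
  BQ@(0,1): attacks (0,2) (0,3) (0,0) (1,1) (2,1) (3,1) (4,1) (1,2) (2,3) (1,0) [ray(0,1) blocked at (0,3); ray(1,1) blocked at (2,3); ray(1,-1) blocked at (1,0)]
  BN@(0,3): attacks (2,4) (1,1) (2,2)
  BK@(1,0): attacks (1,1) (2,0) (0,0) (2,1) (0,1)
  BK@(3,0): attacks (3,1) (4,0) (2,0) (4,1) (2,1)
  BR@(4,0): attacks (4,1) (4,2) (4,3) (4,4) (3,0) [ray(-1,0) blocked at (3,0)]
Union (19 distinct): (0,0) (0,1) (0,2) (0,3) (1,0) (1,1) (1,2) (2,0) (2,1) (2,2) (2,3) (2,4) (3,0) (3,1) (4,0) (4,1) (4,2) (4,3) (4,4)

Answer: 19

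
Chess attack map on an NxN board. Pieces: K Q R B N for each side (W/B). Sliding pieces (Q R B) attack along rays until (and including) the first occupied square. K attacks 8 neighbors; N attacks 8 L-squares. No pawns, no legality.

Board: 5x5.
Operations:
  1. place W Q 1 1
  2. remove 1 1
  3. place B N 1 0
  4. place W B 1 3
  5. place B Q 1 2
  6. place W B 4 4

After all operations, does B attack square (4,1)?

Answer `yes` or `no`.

Answer: no

Derivation:
Op 1: place WQ@(1,1)
Op 2: remove (1,1)
Op 3: place BN@(1,0)
Op 4: place WB@(1,3)
Op 5: place BQ@(1,2)
Op 6: place WB@(4,4)
Per-piece attacks for B:
  BN@(1,0): attacks (2,2) (3,1) (0,2)
  BQ@(1,2): attacks (1,3) (1,1) (1,0) (2,2) (3,2) (4,2) (0,2) (2,3) (3,4) (2,1) (3,0) (0,3) (0,1) [ray(0,1) blocked at (1,3); ray(0,-1) blocked at (1,0)]
B attacks (4,1): no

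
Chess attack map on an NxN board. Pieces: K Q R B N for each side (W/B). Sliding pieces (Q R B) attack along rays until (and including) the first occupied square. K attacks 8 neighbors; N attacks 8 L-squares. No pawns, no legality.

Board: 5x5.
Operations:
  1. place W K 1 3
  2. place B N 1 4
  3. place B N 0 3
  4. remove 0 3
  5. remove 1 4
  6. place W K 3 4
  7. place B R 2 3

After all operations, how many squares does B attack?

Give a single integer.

Answer: 7

Derivation:
Op 1: place WK@(1,3)
Op 2: place BN@(1,4)
Op 3: place BN@(0,3)
Op 4: remove (0,3)
Op 5: remove (1,4)
Op 6: place WK@(3,4)
Op 7: place BR@(2,3)
Per-piece attacks for B:
  BR@(2,3): attacks (2,4) (2,2) (2,1) (2,0) (3,3) (4,3) (1,3) [ray(-1,0) blocked at (1,3)]
Union (7 distinct): (1,3) (2,0) (2,1) (2,2) (2,4) (3,3) (4,3)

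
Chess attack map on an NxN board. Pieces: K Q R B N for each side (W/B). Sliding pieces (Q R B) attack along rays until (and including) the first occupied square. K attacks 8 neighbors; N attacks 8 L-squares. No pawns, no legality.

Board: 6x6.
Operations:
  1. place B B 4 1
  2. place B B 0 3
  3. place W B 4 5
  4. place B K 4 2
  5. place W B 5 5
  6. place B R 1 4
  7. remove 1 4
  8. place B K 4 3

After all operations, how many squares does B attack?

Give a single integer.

Op 1: place BB@(4,1)
Op 2: place BB@(0,3)
Op 3: place WB@(4,5)
Op 4: place BK@(4,2)
Op 5: place WB@(5,5)
Op 6: place BR@(1,4)
Op 7: remove (1,4)
Op 8: place BK@(4,3)
Per-piece attacks for B:
  BB@(0,3): attacks (1,4) (2,5) (1,2) (2,1) (3,0)
  BB@(4,1): attacks (5,2) (5,0) (3,2) (2,3) (1,4) (0,5) (3,0)
  BK@(4,2): attacks (4,3) (4,1) (5,2) (3,2) (5,3) (5,1) (3,3) (3,1)
  BK@(4,3): attacks (4,4) (4,2) (5,3) (3,3) (5,4) (5,2) (3,4) (3,2)
Union (20 distinct): (0,5) (1,2) (1,4) (2,1) (2,3) (2,5) (3,0) (3,1) (3,2) (3,3) (3,4) (4,1) (4,2) (4,3) (4,4) (5,0) (5,1) (5,2) (5,3) (5,4)

Answer: 20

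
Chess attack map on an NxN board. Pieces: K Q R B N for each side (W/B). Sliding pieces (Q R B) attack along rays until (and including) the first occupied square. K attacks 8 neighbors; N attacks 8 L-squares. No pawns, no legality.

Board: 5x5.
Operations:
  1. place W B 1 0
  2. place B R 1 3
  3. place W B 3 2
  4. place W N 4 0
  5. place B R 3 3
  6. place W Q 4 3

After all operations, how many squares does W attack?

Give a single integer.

Op 1: place WB@(1,0)
Op 2: place BR@(1,3)
Op 3: place WB@(3,2)
Op 4: place WN@(4,0)
Op 5: place BR@(3,3)
Op 6: place WQ@(4,3)
Per-piece attacks for W:
  WB@(1,0): attacks (2,1) (3,2) (0,1) [ray(1,1) blocked at (3,2)]
  WB@(3,2): attacks (4,3) (4,1) (2,3) (1,4) (2,1) (1,0) [ray(1,1) blocked at (4,3); ray(-1,-1) blocked at (1,0)]
  WN@(4,0): attacks (3,2) (2,1)
  WQ@(4,3): attacks (4,4) (4,2) (4,1) (4,0) (3,3) (3,4) (3,2) [ray(0,-1) blocked at (4,0); ray(-1,0) blocked at (3,3); ray(-1,-1) blocked at (3,2)]
Union (13 distinct): (0,1) (1,0) (1,4) (2,1) (2,3) (3,2) (3,3) (3,4) (4,0) (4,1) (4,2) (4,3) (4,4)

Answer: 13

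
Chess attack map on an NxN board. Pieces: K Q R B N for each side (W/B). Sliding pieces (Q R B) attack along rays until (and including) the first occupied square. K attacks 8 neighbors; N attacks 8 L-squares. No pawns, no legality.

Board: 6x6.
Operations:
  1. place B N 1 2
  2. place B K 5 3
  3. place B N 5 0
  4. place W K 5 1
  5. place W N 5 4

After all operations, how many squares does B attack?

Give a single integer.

Op 1: place BN@(1,2)
Op 2: place BK@(5,3)
Op 3: place BN@(5,0)
Op 4: place WK@(5,1)
Op 5: place WN@(5,4)
Per-piece attacks for B:
  BN@(1,2): attacks (2,4) (3,3) (0,4) (2,0) (3,1) (0,0)
  BN@(5,0): attacks (4,2) (3,1)
  BK@(5,3): attacks (5,4) (5,2) (4,3) (4,4) (4,2)
Union (11 distinct): (0,0) (0,4) (2,0) (2,4) (3,1) (3,3) (4,2) (4,3) (4,4) (5,2) (5,4)

Answer: 11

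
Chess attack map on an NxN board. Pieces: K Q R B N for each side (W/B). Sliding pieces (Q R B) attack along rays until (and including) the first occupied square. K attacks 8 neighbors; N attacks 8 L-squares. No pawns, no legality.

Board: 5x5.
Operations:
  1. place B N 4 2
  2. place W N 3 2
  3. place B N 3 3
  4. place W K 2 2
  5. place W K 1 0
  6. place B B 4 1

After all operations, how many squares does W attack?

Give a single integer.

Answer: 14

Derivation:
Op 1: place BN@(4,2)
Op 2: place WN@(3,2)
Op 3: place BN@(3,3)
Op 4: place WK@(2,2)
Op 5: place WK@(1,0)
Op 6: place BB@(4,1)
Per-piece attacks for W:
  WK@(1,0): attacks (1,1) (2,0) (0,0) (2,1) (0,1)
  WK@(2,2): attacks (2,3) (2,1) (3,2) (1,2) (3,3) (3,1) (1,3) (1,1)
  WN@(3,2): attacks (4,4) (2,4) (1,3) (4,0) (2,0) (1,1)
Union (14 distinct): (0,0) (0,1) (1,1) (1,2) (1,3) (2,0) (2,1) (2,3) (2,4) (3,1) (3,2) (3,3) (4,0) (4,4)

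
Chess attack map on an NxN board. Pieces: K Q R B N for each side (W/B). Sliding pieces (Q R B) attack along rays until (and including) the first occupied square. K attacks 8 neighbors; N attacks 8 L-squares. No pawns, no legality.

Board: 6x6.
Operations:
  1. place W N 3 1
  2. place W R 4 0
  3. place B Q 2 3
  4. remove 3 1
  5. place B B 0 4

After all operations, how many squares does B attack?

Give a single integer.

Answer: 22

Derivation:
Op 1: place WN@(3,1)
Op 2: place WR@(4,0)
Op 3: place BQ@(2,3)
Op 4: remove (3,1)
Op 5: place BB@(0,4)
Per-piece attacks for B:
  BB@(0,4): attacks (1,5) (1,3) (2,2) (3,1) (4,0) [ray(1,-1) blocked at (4,0)]
  BQ@(2,3): attacks (2,4) (2,5) (2,2) (2,1) (2,0) (3,3) (4,3) (5,3) (1,3) (0,3) (3,4) (4,5) (3,2) (4,1) (5,0) (1,4) (0,5) (1,2) (0,1)
Union (22 distinct): (0,1) (0,3) (0,5) (1,2) (1,3) (1,4) (1,5) (2,0) (2,1) (2,2) (2,4) (2,5) (3,1) (3,2) (3,3) (3,4) (4,0) (4,1) (4,3) (4,5) (5,0) (5,3)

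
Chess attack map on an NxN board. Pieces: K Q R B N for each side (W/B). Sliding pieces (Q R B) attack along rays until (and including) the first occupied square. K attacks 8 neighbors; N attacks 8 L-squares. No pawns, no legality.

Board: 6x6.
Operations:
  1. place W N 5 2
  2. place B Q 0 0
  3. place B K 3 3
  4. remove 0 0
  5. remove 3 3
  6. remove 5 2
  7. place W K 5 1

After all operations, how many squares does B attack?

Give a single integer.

Answer: 0

Derivation:
Op 1: place WN@(5,2)
Op 2: place BQ@(0,0)
Op 3: place BK@(3,3)
Op 4: remove (0,0)
Op 5: remove (3,3)
Op 6: remove (5,2)
Op 7: place WK@(5,1)
Per-piece attacks for B:
Union (0 distinct): (none)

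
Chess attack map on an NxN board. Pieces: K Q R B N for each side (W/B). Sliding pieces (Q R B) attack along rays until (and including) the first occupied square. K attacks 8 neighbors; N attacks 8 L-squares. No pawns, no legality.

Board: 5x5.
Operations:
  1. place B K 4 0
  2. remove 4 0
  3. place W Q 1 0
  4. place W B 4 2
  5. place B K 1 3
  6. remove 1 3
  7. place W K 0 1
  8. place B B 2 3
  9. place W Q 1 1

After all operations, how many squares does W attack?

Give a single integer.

Answer: 20

Derivation:
Op 1: place BK@(4,0)
Op 2: remove (4,0)
Op 3: place WQ@(1,0)
Op 4: place WB@(4,2)
Op 5: place BK@(1,3)
Op 6: remove (1,3)
Op 7: place WK@(0,1)
Op 8: place BB@(2,3)
Op 9: place WQ@(1,1)
Per-piece attacks for W:
  WK@(0,1): attacks (0,2) (0,0) (1,1) (1,2) (1,0)
  WQ@(1,0): attacks (1,1) (2,0) (3,0) (4,0) (0,0) (2,1) (3,2) (4,3) (0,1) [ray(0,1) blocked at (1,1); ray(-1,1) blocked at (0,1)]
  WQ@(1,1): attacks (1,2) (1,3) (1,4) (1,0) (2,1) (3,1) (4,1) (0,1) (2,2) (3,3) (4,4) (2,0) (0,2) (0,0) [ray(0,-1) blocked at (1,0); ray(-1,0) blocked at (0,1)]
  WB@(4,2): attacks (3,3) (2,4) (3,1) (2,0)
Union (20 distinct): (0,0) (0,1) (0,2) (1,0) (1,1) (1,2) (1,3) (1,4) (2,0) (2,1) (2,2) (2,4) (3,0) (3,1) (3,2) (3,3) (4,0) (4,1) (4,3) (4,4)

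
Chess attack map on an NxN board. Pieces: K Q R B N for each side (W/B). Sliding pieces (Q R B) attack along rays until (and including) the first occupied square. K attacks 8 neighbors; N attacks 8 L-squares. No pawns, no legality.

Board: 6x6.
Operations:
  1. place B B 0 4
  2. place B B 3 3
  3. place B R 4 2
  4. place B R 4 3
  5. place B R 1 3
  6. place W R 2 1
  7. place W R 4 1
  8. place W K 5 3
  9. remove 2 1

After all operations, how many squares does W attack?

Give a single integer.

Op 1: place BB@(0,4)
Op 2: place BB@(3,3)
Op 3: place BR@(4,2)
Op 4: place BR@(4,3)
Op 5: place BR@(1,3)
Op 6: place WR@(2,1)
Op 7: place WR@(4,1)
Op 8: place WK@(5,3)
Op 9: remove (2,1)
Per-piece attacks for W:
  WR@(4,1): attacks (4,2) (4,0) (5,1) (3,1) (2,1) (1,1) (0,1) [ray(0,1) blocked at (4,2)]
  WK@(5,3): attacks (5,4) (5,2) (4,3) (4,4) (4,2)
Union (11 distinct): (0,1) (1,1) (2,1) (3,1) (4,0) (4,2) (4,3) (4,4) (5,1) (5,2) (5,4)

Answer: 11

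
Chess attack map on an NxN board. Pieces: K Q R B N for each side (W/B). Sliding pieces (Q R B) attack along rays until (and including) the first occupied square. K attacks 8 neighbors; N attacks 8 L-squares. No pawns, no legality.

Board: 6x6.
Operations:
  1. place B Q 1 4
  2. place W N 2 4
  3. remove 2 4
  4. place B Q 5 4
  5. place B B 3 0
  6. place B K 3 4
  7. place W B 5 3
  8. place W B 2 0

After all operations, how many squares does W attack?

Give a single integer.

Op 1: place BQ@(1,4)
Op 2: place WN@(2,4)
Op 3: remove (2,4)
Op 4: place BQ@(5,4)
Op 5: place BB@(3,0)
Op 6: place BK@(3,4)
Op 7: place WB@(5,3)
Op 8: place WB@(2,0)
Per-piece attacks for W:
  WB@(2,0): attacks (3,1) (4,2) (5,3) (1,1) (0,2) [ray(1,1) blocked at (5,3)]
  WB@(5,3): attacks (4,4) (3,5) (4,2) (3,1) (2,0) [ray(-1,-1) blocked at (2,0)]
Union (8 distinct): (0,2) (1,1) (2,0) (3,1) (3,5) (4,2) (4,4) (5,3)

Answer: 8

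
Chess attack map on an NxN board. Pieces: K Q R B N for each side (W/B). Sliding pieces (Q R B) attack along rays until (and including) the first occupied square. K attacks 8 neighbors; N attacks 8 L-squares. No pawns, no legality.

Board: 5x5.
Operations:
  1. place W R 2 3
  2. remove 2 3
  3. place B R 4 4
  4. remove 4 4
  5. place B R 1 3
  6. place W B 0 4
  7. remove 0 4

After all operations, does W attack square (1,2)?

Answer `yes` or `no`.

Op 1: place WR@(2,3)
Op 2: remove (2,3)
Op 3: place BR@(4,4)
Op 4: remove (4,4)
Op 5: place BR@(1,3)
Op 6: place WB@(0,4)
Op 7: remove (0,4)
Per-piece attacks for W:
W attacks (1,2): no

Answer: no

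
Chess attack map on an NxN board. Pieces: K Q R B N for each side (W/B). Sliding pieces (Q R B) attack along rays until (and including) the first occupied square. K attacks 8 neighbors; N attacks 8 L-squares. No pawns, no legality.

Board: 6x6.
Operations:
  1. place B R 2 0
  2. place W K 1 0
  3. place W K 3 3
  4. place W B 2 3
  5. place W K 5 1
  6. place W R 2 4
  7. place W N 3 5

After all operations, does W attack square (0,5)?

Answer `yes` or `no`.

Answer: yes

Derivation:
Op 1: place BR@(2,0)
Op 2: place WK@(1,0)
Op 3: place WK@(3,3)
Op 4: place WB@(2,3)
Op 5: place WK@(5,1)
Op 6: place WR@(2,4)
Op 7: place WN@(3,5)
Per-piece attacks for W:
  WK@(1,0): attacks (1,1) (2,0) (0,0) (2,1) (0,1)
  WB@(2,3): attacks (3,4) (4,5) (3,2) (4,1) (5,0) (1,4) (0,5) (1,2) (0,1)
  WR@(2,4): attacks (2,5) (2,3) (3,4) (4,4) (5,4) (1,4) (0,4) [ray(0,-1) blocked at (2,3)]
  WK@(3,3): attacks (3,4) (3,2) (4,3) (2,3) (4,4) (4,2) (2,4) (2,2)
  WN@(3,5): attacks (4,3) (5,4) (2,3) (1,4)
  WK@(5,1): attacks (5,2) (5,0) (4,1) (4,2) (4,0)
W attacks (0,5): yes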